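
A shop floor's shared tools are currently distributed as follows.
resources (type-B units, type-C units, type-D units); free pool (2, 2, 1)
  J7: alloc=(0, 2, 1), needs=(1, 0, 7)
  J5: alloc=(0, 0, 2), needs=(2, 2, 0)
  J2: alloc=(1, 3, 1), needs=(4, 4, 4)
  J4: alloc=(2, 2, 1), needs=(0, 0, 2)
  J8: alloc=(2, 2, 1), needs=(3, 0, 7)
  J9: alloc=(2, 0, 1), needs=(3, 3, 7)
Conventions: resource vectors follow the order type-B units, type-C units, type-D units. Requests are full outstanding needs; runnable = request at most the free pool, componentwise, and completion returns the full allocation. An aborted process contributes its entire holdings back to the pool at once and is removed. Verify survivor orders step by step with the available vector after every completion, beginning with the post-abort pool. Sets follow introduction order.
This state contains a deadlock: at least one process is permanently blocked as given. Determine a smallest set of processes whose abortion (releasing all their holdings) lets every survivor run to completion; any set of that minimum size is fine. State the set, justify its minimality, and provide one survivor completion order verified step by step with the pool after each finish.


Minimum abort set: J8 and J9.
Key observation: J7 was stuck for good until J8 and J9 gave back (4, 2, 2); in the order shown it finishes at step 4.
Minimality, checking each single-abort alternative: J7 alone leaves J8 blocked (short on type-D units); J5 alone leaves J7 blocked (short on type-D units); J2 alone leaves J7 blocked (short on type-D units); J4 alone leaves J7 blocked (short on type-D units); J8 alone leaves J7 blocked (short on type-D units); J9 alone leaves J7 blocked (short on type-D units).
The survivors complete as J4, J5, J2, J7. Walking it through (starting from the post-abort pool):
  pool = (6, 4, 3)
  run J4 (needs (0, 0, 2), free (6, 4, 3)); after release of (2, 2, 1) the pool is (8, 6, 4)
  run J5 (needs (2, 2, 0), free (8, 6, 4)); after release of (0, 0, 2) the pool is (8, 6, 6)
  run J2 (needs (4, 4, 4), free (8, 6, 6)); after release of (1, 3, 1) the pool is (9, 9, 7)
  run J7 (needs (1, 0, 7), free (9, 9, 7)); after release of (0, 2, 1) the pool is (9, 11, 8)


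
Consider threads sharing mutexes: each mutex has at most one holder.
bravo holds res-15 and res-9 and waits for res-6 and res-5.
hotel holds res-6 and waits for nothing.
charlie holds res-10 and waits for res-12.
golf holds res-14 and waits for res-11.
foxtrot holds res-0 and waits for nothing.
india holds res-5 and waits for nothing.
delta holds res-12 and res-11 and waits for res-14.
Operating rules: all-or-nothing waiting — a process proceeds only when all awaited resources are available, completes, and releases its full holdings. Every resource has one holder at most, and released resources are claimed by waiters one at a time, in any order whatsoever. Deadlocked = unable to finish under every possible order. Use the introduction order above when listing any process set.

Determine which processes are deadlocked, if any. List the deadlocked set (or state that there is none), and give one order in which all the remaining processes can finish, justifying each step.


Deadlocked: charlie, golf and delta.
Key observation: the wait chain closes on itself along delta -> golf -> delta; charlie waits into the deadlock from upstream.
A valid finishing order for the others: foxtrot, india, hotel, bravo.
Walking it through:
  foxtrot: no waits; runs immediately, freeing res-0
  india: no waits; runs immediately, freeing res-5
  hotel: no waits; runs immediately, freeing res-6
  bravo: everything it awaited (res-6 and res-5) is free; runs, freeing res-15 and res-9


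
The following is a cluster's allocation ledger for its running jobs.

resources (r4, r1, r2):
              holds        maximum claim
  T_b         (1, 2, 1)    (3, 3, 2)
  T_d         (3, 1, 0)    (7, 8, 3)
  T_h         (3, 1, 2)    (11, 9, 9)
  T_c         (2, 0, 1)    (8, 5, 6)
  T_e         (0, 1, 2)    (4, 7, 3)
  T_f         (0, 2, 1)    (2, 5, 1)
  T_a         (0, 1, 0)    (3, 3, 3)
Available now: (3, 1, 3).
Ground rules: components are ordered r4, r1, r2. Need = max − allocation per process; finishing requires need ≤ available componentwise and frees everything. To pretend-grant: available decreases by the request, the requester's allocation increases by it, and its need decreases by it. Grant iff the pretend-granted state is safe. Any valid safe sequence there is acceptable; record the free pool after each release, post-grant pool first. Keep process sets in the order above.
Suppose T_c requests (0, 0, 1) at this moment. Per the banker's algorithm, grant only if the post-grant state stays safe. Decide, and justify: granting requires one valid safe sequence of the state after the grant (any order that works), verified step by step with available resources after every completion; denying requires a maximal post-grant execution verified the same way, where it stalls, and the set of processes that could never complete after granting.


GRANT: granting preserves safety; a valid post-grant sequence is T_b, T_f, T_a, T_e, T_d, T_c, T_h.
Key observation: post-grant, (3, 1, 2) remains, and an order beginning with T_b completes everyone.
Check on the post-grant state, step by step:
  pool = (3, 1, 2)
  T_b: need (2, 1, 1) fits (3, 1, 2); releases (1, 2, 1), pool now (4, 3, 3)
  T_f: need (2, 3, 0) fits (4, 3, 3); releases (0, 2, 1), pool now (4, 5, 4)
  T_a: need (3, 2, 3) fits (4, 5, 4); releases (0, 1, 0), pool now (4, 6, 4)
  T_e: need (4, 6, 1) fits (4, 6, 4); releases (0, 1, 2), pool now (4, 7, 6)
  T_d: need (4, 7, 3) fits (4, 7, 6); releases (3, 1, 0), pool now (7, 8, 6)
  T_c: need (6, 5, 4) fits (7, 8, 6); releases (2, 0, 2), pool now (9, 8, 8)
  T_h: need (8, 8, 7) fits (9, 8, 8); releases (3, 1, 2), pool now (12, 9, 10)


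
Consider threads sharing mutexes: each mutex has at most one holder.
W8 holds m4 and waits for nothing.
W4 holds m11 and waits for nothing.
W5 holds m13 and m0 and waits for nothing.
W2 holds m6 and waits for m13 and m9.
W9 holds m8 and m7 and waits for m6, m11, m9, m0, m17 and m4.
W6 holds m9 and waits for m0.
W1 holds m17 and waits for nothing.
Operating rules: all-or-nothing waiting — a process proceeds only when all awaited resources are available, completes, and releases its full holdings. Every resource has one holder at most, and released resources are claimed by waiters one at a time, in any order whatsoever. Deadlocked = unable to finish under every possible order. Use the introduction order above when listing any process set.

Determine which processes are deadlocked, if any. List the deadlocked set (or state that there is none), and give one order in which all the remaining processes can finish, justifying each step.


Nothing here is deadlocked.
Key observation: there is no circular wait here — follow any chain and it reaches a process that is free to run now.
The rest can finish in the order W5, W1, W6, W2, W4, W8, W9.
Check, step by step:
  W5: no waits; runs immediately, freeing m13 and m0
  W1: no waits; runs immediately, freeing m17
  W6 waits on m0 — all released -> runs and releases m9
  W2 waits on m13 and m9 — all released -> runs and releases m6
  W4: no waits; runs immediately, freeing m11
  W8: no waits; runs immediately, freeing m4
  W9 waits on m6, m11, m9, m0, m17 and m4 — all released -> runs and releases m8 and m7


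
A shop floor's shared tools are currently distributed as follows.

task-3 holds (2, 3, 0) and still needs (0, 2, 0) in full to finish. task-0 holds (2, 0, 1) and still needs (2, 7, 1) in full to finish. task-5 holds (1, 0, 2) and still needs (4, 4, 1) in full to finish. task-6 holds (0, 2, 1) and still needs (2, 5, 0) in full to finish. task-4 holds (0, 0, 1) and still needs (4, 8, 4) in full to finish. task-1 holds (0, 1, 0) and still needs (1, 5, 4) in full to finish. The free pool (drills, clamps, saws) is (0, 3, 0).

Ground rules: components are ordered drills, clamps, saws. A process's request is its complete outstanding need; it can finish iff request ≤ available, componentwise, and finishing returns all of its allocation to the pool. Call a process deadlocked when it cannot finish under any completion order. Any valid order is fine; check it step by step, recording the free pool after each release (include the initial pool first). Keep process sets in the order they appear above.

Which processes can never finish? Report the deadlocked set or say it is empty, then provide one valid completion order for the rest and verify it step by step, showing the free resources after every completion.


The deadlocked set is empty.
Key observation: starting with task-3, each completion frees enough for the next — no one is permanently blocked.
One completion order for the rest: task-3, task-6, task-0, task-5, task-4, task-1. Check, step by step:
  pool = (0, 3, 0)
  run task-3 (needs (0, 2, 0), free (0, 3, 0)); after release of (2, 3, 0) the pool is (2, 6, 0)
  run task-6 (needs (2, 5, 0), free (2, 6, 0)); after release of (0, 2, 1) the pool is (2, 8, 1)
  run task-0 (needs (2, 7, 1), free (2, 8, 1)); after release of (2, 0, 1) the pool is (4, 8, 2)
  run task-5 (needs (4, 4, 1), free (4, 8, 2)); after release of (1, 0, 2) the pool is (5, 8, 4)
  run task-4 (needs (4, 8, 4), free (5, 8, 4)); after release of (0, 0, 1) the pool is (5, 8, 5)
  run task-1 (needs (1, 5, 4), free (5, 8, 5)); after release of (0, 1, 0) the pool is (5, 9, 5)


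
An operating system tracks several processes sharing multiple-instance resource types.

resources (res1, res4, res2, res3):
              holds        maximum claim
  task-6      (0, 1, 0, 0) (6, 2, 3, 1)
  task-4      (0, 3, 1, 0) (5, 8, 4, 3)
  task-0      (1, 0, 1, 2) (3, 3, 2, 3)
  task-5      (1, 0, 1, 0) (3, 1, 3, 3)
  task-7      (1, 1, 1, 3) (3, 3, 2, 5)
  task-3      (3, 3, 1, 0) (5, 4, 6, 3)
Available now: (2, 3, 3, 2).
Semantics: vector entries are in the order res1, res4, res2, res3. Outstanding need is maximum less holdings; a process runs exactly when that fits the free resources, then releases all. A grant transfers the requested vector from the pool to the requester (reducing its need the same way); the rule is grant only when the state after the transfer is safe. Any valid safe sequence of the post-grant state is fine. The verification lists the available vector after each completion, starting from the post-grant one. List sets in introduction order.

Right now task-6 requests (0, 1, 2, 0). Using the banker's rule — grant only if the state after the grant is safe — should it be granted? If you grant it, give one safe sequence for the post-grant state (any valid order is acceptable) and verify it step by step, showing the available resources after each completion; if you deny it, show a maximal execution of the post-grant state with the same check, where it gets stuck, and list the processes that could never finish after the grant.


DENY: after the grant no complete ordering would exist.
Key observation: after task-7, task-5, task-0 the pool peaks at (5, 3, 4, 7), and each blocked process is short somewhere: task-6 on res1; task-4 on res4; task-3 on res2.
After a pretend grant, a maximal execution: task-7, task-5, task-0 — then nothing else fits. Walking it through:
  pool = (2, 2, 1, 2)
  task-7 needs (2, 2, 1, 2) <= (2, 2, 1, 2) -> finishes; pool += (1, 1, 1, 3) = (3, 3, 2, 5)
  task-5 needs (2, 1, 2, 3) <= (3, 3, 2, 5) -> finishes; pool += (1, 0, 1, 0) = (4, 3, 3, 5)
  task-0 needs (2, 3, 1, 1) <= (4, 3, 3, 5) -> finishes; pool += (1, 0, 1, 2) = (5, 3, 4, 7)
  blocked: task-6 wants (6, 0, 1, 1), pool (5, 3, 4, 7) — not enough res1
  blocked: task-4 wants (5, 5, 3, 3), pool (5, 3, 4, 7) — not enough res4
  blocked: task-3 wants (2, 1, 5, 3), pool (5, 3, 4, 7) — not enough res2
Post-grant, the permanently blocked set is task-6, task-4 and task-3.


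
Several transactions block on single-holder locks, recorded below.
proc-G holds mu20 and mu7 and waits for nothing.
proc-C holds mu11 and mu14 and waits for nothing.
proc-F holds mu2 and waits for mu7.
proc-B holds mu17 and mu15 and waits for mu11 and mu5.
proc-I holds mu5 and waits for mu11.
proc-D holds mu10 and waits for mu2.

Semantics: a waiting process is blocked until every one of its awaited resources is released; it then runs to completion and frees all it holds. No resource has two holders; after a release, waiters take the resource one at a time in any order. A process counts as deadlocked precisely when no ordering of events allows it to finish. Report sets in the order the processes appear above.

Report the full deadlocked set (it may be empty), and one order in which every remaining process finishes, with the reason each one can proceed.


The deadlocked set is empty.
Key observation: although several processes wait, no cycle exists — each chain bottoms out at a free runner.
A valid finishing order for the others: proc-C, proc-I, proc-G, proc-F, proc-D, proc-B.
Verifying each step:
  proc-C waits on nothing -> runs at once and releases mu11 and mu14
  proc-I: everything it awaited (mu11) is free; runs, freeing mu5
  proc-G waits on nothing -> runs at once and releases mu20 and mu7
  proc-F: everything it awaited (mu7) is free; runs, freeing mu2
  proc-D: everything it awaited (mu2) is free; runs, freeing mu10
  proc-B: everything it awaited (mu11 and mu5) is free; runs, freeing mu17 and mu15


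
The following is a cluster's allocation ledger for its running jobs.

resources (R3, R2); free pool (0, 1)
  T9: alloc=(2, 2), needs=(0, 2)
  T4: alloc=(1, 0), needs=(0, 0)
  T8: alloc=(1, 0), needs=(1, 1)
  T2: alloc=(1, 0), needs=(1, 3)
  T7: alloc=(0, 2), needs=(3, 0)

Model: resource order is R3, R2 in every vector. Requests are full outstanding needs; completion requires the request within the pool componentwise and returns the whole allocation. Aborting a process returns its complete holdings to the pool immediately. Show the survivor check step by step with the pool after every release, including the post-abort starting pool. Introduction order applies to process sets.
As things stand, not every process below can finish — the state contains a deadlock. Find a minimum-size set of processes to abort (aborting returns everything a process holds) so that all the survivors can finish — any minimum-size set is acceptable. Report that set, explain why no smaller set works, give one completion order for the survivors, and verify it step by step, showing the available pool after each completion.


The answer: abort T2.
Key observation: aborting T2 returns (1, 0), and T7 — hopeless before — runs at step 3 with the returned capacity in the pool.
Minimality: the empty abort set fails — the state is deadlocked as it stands.
One survivor order: T8, T4, T7, T9. Verifying each step (post-abort pool first):
  pool = (1, 1)
  T8: need (1, 1) fits (1, 1); releases (1, 0), pool now (2, 1)
  T4: need (0, 0) fits (2, 1); releases (1, 0), pool now (3, 1)
  T7: need (3, 0) fits (3, 1); releases (0, 2), pool now (3, 3)
  T9: need (0, 2) fits (3, 3); releases (2, 2), pool now (5, 5)


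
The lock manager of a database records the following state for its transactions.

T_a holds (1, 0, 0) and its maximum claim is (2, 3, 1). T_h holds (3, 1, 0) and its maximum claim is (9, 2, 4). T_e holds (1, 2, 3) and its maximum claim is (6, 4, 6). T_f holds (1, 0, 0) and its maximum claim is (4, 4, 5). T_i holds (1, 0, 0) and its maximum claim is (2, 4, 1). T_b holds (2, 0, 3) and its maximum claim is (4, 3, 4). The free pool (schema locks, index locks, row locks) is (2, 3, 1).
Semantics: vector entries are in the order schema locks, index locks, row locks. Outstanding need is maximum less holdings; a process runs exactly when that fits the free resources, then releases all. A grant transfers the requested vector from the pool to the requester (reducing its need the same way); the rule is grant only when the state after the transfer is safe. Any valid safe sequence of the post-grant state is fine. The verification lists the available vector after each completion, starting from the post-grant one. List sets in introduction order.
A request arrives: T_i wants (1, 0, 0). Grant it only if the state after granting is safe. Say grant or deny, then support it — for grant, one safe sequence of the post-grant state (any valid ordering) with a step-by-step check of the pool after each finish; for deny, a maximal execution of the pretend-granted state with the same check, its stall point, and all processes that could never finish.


DENY — the pretend-granted state is unsafe.
Key observation: after T_a, T_b the pool peaks at (4, 3, 4), and each blocked process is short somewhere: T_h on schema locks; T_e on schema locks; T_f on index locks, row locks; T_i on index locks.
Pretend the grant happened; the run T_a, T_b goes as far as possible. Check, step by step:
  pool = (1, 3, 1)
  T_a: need (1, 3, 1) fits (1, 3, 1); releases (1, 0, 0), pool now (2, 3, 1)
  T_b: need (2, 3, 1) fits (2, 3, 1); releases (2, 0, 3), pool now (4, 3, 4)
  T_h still needs (6, 1, 4) but only (4, 3, 4) is free — short on schema locks
  T_e still needs (5, 2, 3) but only (4, 3, 4) is free — short on schema locks
  T_f still needs (3, 4, 5) but only (4, 3, 4) is free — short on index locks and row locks
  T_i still needs (0, 4, 1) but only (4, 3, 4) is free — short on index locks
Had the request been granted, T_h, T_e, T_f and T_i could never finish.


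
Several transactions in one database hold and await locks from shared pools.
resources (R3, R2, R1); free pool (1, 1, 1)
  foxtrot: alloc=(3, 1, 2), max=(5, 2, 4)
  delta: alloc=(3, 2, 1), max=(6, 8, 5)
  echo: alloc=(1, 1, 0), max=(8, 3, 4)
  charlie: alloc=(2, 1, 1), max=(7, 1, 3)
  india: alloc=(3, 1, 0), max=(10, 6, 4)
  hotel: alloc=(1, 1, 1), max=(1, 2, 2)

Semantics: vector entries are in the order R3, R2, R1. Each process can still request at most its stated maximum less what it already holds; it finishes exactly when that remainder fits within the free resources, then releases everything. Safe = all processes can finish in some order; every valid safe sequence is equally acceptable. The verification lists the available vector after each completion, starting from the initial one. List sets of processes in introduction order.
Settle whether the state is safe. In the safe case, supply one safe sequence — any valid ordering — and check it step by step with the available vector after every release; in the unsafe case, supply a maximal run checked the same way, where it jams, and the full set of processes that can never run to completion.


SAFE — a valid safe sequence is hotel, foxtrot, charlie, echo, india, delta.
Key observation: the first exact fit in this order is hotel — it needs (0, 1, 1) with (1, 1, 1) free, meeting a requested resource to the last unit.
Verifying each step:
  pool = (1, 1, 1)
  run hotel (needs (0, 1, 1), free (1, 1, 1)); after release of (1, 1, 1) the pool is (2, 2, 2)
  run foxtrot (needs (2, 1, 2), free (2, 2, 2)); after release of (3, 1, 2) the pool is (5, 3, 4)
  run charlie (needs (5, 0, 2), free (5, 3, 4)); after release of (2, 1, 1) the pool is (7, 4, 5)
  run echo (needs (7, 2, 4), free (7, 4, 5)); after release of (1, 1, 0) the pool is (8, 5, 5)
  run india (needs (7, 5, 4), free (8, 5, 5)); after release of (3, 1, 0) the pool is (11, 6, 5)
  run delta (needs (3, 6, 4), free (11, 6, 5)); after release of (3, 2, 1) the pool is (14, 8, 6)


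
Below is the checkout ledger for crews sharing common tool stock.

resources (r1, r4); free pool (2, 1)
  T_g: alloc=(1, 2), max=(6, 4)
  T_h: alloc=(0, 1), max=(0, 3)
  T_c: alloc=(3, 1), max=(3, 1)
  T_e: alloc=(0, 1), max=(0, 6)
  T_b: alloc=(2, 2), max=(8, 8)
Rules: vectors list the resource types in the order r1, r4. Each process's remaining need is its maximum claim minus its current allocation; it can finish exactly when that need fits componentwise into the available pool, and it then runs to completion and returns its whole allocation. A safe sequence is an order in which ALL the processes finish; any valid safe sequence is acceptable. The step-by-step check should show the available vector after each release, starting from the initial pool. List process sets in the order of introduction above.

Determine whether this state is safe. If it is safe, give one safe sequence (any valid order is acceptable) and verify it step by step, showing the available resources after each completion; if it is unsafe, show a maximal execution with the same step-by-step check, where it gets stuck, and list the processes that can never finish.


The state is SAFE; one workable sequence: T_c, T_h, T_g, T_e, T_b.
Key observation: at T_h the run first touches a limit — (0, 2) against (5, 2), exact on a resource it actually requests.
Step-by-step check:
  pool = (2, 1)
  T_c needs (0, 0) <= (2, 1) -> finishes; pool += (3, 1) = (5, 2)
  T_h needs (0, 2) <= (5, 2) -> finishes; pool += (0, 1) = (5, 3)
  T_g needs (5, 2) <= (5, 3) -> finishes; pool += (1, 2) = (6, 5)
  T_e needs (0, 5) <= (6, 5) -> finishes; pool += (0, 1) = (6, 6)
  T_b needs (6, 6) <= (6, 6) -> finishes; pool += (2, 2) = (8, 8)


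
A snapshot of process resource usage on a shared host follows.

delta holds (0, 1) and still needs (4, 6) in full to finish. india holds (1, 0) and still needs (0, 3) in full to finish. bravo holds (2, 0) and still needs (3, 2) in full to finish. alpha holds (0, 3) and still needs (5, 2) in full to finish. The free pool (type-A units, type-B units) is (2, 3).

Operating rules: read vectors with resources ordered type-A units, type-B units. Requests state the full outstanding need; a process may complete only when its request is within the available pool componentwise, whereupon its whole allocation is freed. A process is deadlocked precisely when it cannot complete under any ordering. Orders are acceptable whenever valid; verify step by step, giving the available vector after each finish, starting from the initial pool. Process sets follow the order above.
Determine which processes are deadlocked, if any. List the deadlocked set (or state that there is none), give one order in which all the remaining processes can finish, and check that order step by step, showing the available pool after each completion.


The deadlocked set is empty.
Key observation: the pool covers india at once, and every later process fits after earlier releases.
One completion order for the rest: india, bravo, alpha, delta. Verifying each step:
  pool = (2, 3)
  india: need (0, 3) fits (2, 3); releases (1, 0), pool now (3, 3)
  bravo: need (3, 2) fits (3, 3); releases (2, 0), pool now (5, 3)
  alpha: need (5, 2) fits (5, 3); releases (0, 3), pool now (5, 6)
  delta: need (4, 6) fits (5, 6); releases (0, 1), pool now (5, 7)


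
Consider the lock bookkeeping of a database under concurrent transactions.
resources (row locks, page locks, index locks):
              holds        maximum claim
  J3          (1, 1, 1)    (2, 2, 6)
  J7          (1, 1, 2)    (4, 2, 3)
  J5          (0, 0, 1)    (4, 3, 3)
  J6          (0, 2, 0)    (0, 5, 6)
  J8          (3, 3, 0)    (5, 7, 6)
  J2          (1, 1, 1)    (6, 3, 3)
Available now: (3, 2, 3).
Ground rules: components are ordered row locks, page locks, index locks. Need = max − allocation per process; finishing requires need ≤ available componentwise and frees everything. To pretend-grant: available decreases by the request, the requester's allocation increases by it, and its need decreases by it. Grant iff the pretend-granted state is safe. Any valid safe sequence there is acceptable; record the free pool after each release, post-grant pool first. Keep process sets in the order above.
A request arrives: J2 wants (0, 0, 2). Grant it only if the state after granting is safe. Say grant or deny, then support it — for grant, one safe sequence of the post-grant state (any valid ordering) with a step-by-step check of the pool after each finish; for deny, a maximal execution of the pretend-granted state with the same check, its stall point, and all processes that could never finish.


DENY — the pretend-granted state is unsafe.
Key observation: after J7, J5 the pool peaks at (4, 3, 4), and each blocked process is short somewhere: J3 on index locks; J6 on index locks; J8 on page locks, index locks; J2 on row locks.
Pretend the grant happened; the run J7, J5 goes as far as possible. Check, step by step:
  pool = (3, 2, 1)
  J7: need (3, 1, 1) fits (3, 2, 1); releases (1, 1, 2), pool now (4, 3, 3)
  J5: need (4, 3, 2) fits (4, 3, 3); releases (0, 0, 1), pool now (4, 3, 4)
  J3 still needs (1, 1, 5) but only (4, 3, 4) is free — short on index locks
  J6 still needs (0, 3, 6) but only (4, 3, 4) is free — short on index locks
  J8 still needs (2, 4, 6) but only (4, 3, 4) is free — short on page locks and index locks
  J2 still needs (5, 2, 0) but only (4, 3, 4) is free — short on row locks
Post-grant, the permanently blocked set is J3, J6, J8 and J2.


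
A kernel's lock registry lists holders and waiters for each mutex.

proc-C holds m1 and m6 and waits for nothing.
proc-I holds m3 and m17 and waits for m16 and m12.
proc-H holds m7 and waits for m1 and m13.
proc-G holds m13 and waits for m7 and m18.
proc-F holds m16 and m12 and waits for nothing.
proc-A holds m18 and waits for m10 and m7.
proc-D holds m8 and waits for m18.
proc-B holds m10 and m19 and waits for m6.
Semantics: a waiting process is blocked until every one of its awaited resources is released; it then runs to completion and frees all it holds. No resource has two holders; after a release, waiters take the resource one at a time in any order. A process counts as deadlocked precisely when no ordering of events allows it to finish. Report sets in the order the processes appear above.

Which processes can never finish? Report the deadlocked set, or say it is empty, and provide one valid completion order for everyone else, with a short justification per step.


Deadlocked set: proc-H, proc-G, proc-A and proc-D.
Key observation: the knot is the closed ring of waits proc-H -> proc-G -> proc-H; proc-A is caught in further circular waits and proc-D waits into the deadlock from upstream.
One completion order for the rest: proc-C, proc-B, proc-F, proc-I.
Step-by-step check:
  proc-C waits on nothing -> runs at once and releases m1 and m6
  proc-B waits on m6 — all released -> runs and releases m10 and m19
  proc-F waits on nothing -> runs at once and releases m16 and m12
  proc-I waits on m16 and m12 — all released -> runs and releases m3 and m17


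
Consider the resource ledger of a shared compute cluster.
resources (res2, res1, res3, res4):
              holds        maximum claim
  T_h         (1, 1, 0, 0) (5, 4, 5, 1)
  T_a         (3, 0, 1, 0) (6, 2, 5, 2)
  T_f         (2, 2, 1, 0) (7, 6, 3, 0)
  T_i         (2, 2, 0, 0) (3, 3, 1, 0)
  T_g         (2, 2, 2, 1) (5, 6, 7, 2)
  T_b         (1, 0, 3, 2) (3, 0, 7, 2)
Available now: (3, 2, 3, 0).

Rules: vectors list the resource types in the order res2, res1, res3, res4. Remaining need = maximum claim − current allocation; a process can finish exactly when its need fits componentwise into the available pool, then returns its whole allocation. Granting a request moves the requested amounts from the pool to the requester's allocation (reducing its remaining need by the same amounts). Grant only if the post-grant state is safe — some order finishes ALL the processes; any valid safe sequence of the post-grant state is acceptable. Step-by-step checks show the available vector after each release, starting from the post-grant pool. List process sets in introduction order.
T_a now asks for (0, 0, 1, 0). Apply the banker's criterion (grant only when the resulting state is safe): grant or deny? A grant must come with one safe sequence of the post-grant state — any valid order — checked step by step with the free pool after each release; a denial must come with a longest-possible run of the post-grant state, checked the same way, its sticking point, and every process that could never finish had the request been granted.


DENY. Granting would leave the state unsafe.
Key observation: after T_i, T_f the pool peaks at (7, 6, 3, 0), and each blocked process is short somewhere: T_h on res3, res4; T_a on res4; T_g on res3, res4; T_b on res3.
On the post-grant state, T_i, T_f is a maximal run — nothing extends it. Check, step by step:
  pool = (3, 2, 2, 0)
  T_i needs (1, 1, 1, 0) <= (3, 2, 2, 0) -> finishes; pool += (2, 2, 0, 0) = (5, 4, 2, 0)
  T_f needs (5, 4, 2, 0) <= (5, 4, 2, 0) -> finishes; pool += (2, 2, 1, 0) = (7, 6, 3, 0)
  T_h cannot run: need (4, 3, 5, 1) vs free (7, 6, 3, 0) (insufficient res3 and res4)
  T_a cannot run: need (3, 2, 3, 2) vs free (7, 6, 3, 0) (insufficient res4)
  T_g cannot run: need (3, 4, 5, 1) vs free (7, 6, 3, 0) (insufficient res3 and res4)
  T_b cannot run: need (2, 0, 4, 0) vs free (7, 6, 3, 0) (insufficient res3)
Post-grant, the permanently blocked set is T_h, T_a, T_g and T_b.


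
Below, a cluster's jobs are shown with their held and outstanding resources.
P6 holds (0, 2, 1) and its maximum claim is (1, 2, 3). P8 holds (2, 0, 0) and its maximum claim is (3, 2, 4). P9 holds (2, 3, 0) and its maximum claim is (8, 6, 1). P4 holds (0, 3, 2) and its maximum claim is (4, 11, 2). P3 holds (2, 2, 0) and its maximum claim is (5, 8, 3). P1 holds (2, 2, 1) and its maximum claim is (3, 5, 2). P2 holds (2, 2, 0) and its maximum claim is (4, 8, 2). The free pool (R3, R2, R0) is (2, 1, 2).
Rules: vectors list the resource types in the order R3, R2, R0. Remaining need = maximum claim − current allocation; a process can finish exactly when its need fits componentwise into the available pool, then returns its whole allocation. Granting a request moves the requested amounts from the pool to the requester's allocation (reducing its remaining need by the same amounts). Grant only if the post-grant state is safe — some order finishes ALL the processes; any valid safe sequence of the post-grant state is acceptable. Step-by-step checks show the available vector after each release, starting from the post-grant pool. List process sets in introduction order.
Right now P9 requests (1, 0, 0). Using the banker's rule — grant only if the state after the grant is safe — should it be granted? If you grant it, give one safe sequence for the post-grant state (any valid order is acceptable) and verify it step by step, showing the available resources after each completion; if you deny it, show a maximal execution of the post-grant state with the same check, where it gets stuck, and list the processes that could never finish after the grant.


GRANT — the state after the grant stays safe, e.g. via P6, P1, P8, P9, P2, P3, P4.
Key observation: the transfer keeps a workable pool ((1, 1, 2)); P6 starts the safe sequence.
Check on the post-grant state, step by step:
  pool = (1, 1, 2)
  run P6 (needs (1, 0, 2), free (1, 1, 2)); after release of (0, 2, 1) the pool is (1, 3, 3)
  run P1 (needs (1, 3, 1), free (1, 3, 3)); after release of (2, 2, 1) the pool is (3, 5, 4)
  run P8 (needs (1, 2, 4), free (3, 5, 4)); after release of (2, 0, 0) the pool is (5, 5, 4)
  run P9 (needs (5, 3, 1), free (5, 5, 4)); after release of (3, 3, 0) the pool is (8, 8, 4)
  run P2 (needs (2, 6, 2), free (8, 8, 4)); after release of (2, 2, 0) the pool is (10, 10, 4)
  run P3 (needs (3, 6, 3), free (10, 10, 4)); after release of (2, 2, 0) the pool is (12, 12, 4)
  run P4 (needs (4, 8, 0), free (12, 12, 4)); after release of (0, 3, 2) the pool is (12, 15, 6)


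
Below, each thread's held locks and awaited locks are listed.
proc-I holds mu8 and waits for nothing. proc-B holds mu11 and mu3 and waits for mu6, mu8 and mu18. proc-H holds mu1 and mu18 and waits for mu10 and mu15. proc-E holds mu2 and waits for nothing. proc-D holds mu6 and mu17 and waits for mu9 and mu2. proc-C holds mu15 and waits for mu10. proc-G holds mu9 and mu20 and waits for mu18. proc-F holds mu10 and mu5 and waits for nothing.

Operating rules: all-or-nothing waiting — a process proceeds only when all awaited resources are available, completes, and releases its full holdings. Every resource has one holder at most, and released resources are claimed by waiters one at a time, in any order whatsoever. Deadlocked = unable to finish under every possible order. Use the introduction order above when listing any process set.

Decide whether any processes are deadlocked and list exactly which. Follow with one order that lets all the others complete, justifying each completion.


No process is deadlocked.
Key observation: although several processes wait, no cycle exists — each chain bottoms out at a free runner.
The rest can finish in the order proc-F, proc-C, proc-E, proc-H, proc-I, proc-G, proc-D, proc-B.
Verifying each step:
  run proc-F (it waits on nothing); releases mu10 and mu5
  run proc-C (all its waits — mu10 — are resolved); releases mu15
  run proc-E (it waits on nothing); releases mu2
  run proc-H (all its waits — mu10 and mu15 — are resolved); releases mu1 and mu18
  run proc-I (it waits on nothing); releases mu8
  run proc-G (all its waits — mu18 — are resolved); releases mu9 and mu20
  run proc-D (all its waits — mu9 and mu2 — are resolved); releases mu6 and mu17
  run proc-B (all its waits — mu6, mu8 and mu18 — are resolved); releases mu11 and mu3


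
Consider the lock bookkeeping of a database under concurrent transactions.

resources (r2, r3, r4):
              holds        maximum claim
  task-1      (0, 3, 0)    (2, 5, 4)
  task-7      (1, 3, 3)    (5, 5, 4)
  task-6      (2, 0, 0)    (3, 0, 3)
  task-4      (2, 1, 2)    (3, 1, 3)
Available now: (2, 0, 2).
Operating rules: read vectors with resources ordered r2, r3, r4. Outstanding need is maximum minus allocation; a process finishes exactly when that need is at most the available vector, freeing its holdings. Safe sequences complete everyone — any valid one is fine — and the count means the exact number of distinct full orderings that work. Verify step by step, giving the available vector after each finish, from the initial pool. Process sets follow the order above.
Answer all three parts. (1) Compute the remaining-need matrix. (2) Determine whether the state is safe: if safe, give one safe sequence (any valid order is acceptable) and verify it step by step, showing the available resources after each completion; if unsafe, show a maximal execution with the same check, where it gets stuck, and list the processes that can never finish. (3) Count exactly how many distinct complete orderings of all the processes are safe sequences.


(1) Need matrix, components ordered r2, r3, r4:
  task-1: (2, 2, 4)
  task-7: (4, 2, 1)
  task-6: (1, 0, 3)
  task-4: (1, 0, 1)
(2) UNSAFE — no complete ordering exists.
Key observation: task-4, task-6 can finish, but then (6, 1, 4) is all there is, and the blocked group's r3 demands exceed it.
The run task-4, task-6 cannot be extended any further. Verifying each step:
  pool = (2, 0, 2)
  task-4: need (1, 0, 1) fits (2, 0, 2); releases (2, 1, 2), pool now (4, 1, 4)
  task-6: need (1, 0, 3) fits (4, 1, 4); releases (2, 0, 0), pool now (6, 1, 4)
  blocked: task-1 wants (2, 2, 4), pool (6, 1, 4) — not enough r3
  blocked: task-7 wants (4, 2, 1), pool (6, 1, 4) — not enough r3
Processes that can never finish: task-1 and task-7.
(3) Exactly 0 of the possible complete orderings are safe sequences.


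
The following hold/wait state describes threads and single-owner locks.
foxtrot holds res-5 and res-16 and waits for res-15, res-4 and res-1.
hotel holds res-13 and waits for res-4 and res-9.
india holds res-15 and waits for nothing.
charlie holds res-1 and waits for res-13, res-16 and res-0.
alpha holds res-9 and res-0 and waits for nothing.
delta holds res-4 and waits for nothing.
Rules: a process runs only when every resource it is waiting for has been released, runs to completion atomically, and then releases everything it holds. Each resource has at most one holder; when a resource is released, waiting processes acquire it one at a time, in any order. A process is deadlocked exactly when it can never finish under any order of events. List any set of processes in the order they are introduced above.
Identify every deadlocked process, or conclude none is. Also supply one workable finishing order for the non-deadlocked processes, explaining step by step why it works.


The deadlocked set is foxtrot and charlie.
Key observation: the cycle foxtrot -> charlie -> foxtrot can never break — each member waits on the next; no other process is dragged down with it.
One completion order for the rest: delta, india, alpha, hotel.
Verifying each step:
  delta waits on nothing -> runs at once and releases res-4
  india waits on nothing -> runs at once and releases res-15
  alpha waits on nothing -> runs at once and releases res-9 and res-0
  hotel: everything it awaited (res-4 and res-9) is free; runs, freeing res-13


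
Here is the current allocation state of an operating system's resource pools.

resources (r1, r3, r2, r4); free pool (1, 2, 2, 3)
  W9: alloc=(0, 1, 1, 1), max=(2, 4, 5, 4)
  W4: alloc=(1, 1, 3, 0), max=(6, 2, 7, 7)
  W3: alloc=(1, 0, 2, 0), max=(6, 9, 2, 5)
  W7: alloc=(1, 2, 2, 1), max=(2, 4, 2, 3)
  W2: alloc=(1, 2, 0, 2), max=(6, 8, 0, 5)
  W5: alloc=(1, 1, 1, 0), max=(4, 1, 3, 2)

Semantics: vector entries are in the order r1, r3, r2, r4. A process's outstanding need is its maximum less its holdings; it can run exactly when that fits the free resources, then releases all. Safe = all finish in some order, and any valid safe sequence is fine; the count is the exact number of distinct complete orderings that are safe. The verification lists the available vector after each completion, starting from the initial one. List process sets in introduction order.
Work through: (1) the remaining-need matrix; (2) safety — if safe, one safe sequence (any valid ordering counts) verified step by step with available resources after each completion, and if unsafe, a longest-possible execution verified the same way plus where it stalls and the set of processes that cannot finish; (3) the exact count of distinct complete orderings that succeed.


(1) Outstanding need per process (order r1, r3, r2, r4):
  W9: (2, 3, 4, 3)
  W4: (5, 1, 4, 7)
  W3: (5, 9, 0, 5)
  W7: (1, 2, 0, 2)
  W2: (5, 6, 0, 3)
  W5: (3, 0, 2, 2)
(2) The state is UNSAFE.
Key observation: no order helps: past W7, W9, the free pool tops out at (2, 5, 5, 5), below what each blocked process needs in r1.
The run W7, W9 cannot be extended any further. Walking it through:
  pool = (1, 2, 2, 3)
  W7 needs (1, 2, 0, 2) <= (1, 2, 2, 3) -> finishes; pool += (1, 2, 2, 1) = (2, 4, 4, 4)
  W9 needs (2, 3, 4, 3) <= (2, 4, 4, 4) -> finishes; pool += (0, 1, 1, 1) = (2, 5, 5, 5)
  W4 still needs (5, 1, 4, 7) but only (2, 5, 5, 5) is free — short on r1 and r4
  W3 still needs (5, 9, 0, 5) but only (2, 5, 5, 5) is free — short on r1 and r3
  W2 still needs (5, 6, 0, 3) but only (2, 5, 5, 5) is free — short on r1 and r3
  W5 still needs (3, 0, 2, 2) but only (2, 5, 5, 5) is free — short on r1
Processes that can never finish: W4, W3, W2 and W5.
(3) The exact count: 0 of the possible complete orderings are safe sequences.


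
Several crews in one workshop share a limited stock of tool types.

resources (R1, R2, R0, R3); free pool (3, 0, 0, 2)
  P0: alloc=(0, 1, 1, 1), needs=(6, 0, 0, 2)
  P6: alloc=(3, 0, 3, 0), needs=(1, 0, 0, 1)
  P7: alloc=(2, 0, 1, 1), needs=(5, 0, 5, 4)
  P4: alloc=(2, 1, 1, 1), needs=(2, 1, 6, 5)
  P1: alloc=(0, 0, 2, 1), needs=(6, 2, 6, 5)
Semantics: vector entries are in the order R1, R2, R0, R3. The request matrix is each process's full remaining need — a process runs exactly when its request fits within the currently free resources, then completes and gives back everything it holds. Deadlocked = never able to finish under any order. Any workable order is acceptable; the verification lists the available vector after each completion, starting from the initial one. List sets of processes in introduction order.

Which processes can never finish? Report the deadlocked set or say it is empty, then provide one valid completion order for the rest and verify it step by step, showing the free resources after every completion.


Deadlocked set: P7, P4 and P1.
Key observation: no order helps: past P6, P0, the free pool tops out at (6, 1, 4, 3), below what each blocked process needs in R0.
The rest can finish in the order P6, P0. Check, step by step:
  pool = (3, 0, 0, 2)
  P6: need (1, 0, 0, 1) fits (3, 0, 0, 2); releases (3, 0, 3, 0), pool now (6, 0, 3, 2)
  P0: need (6, 0, 0, 2) fits (6, 0, 3, 2); releases (0, 1, 1, 1), pool now (6, 1, 4, 3)
None of the blocked processes ever fits:
  P7 cannot run: need (5, 0, 5, 4) vs free (6, 1, 4, 3) (insufficient R0 and R3)
  P4 cannot run: need (2, 1, 6, 5) vs free (6, 1, 4, 3) (insufficient R0 and R3)
  P1 cannot run: need (6, 2, 6, 5) vs free (6, 1, 4, 3) (insufficient R2, R0 and R3)
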